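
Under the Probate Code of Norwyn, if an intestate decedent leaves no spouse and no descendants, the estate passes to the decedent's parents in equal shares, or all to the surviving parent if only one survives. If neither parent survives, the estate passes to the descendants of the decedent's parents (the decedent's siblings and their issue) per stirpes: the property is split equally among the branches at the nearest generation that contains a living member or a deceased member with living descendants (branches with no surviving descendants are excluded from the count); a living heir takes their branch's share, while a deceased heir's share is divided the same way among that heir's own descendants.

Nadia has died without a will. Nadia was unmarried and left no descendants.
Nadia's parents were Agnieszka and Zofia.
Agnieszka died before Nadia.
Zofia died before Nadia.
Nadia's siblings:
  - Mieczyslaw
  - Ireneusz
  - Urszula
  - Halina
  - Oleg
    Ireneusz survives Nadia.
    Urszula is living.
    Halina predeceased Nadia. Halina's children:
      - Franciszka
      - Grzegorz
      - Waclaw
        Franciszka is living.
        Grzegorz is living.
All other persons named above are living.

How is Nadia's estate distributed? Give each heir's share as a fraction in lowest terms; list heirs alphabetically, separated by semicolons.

Franciszka 1/15; Grzegorz 1/15; Ireneusz 1/5; Mieczyslaw 1/5; Oleg 1/5; Urszula 1/5; Waclaw 1/15

Neither parent survives and there are no descendants, so the estate passes to Nadia's siblings and their issue per stirpes.
The estate is divided into 5 equal shares of 1/5 among Mieczyslaw, Ireneusz, Urszula, Halina, Oleg.
Mieczyslaw is living and takes 1/5.
Ireneusz is living and takes 1/5.
Urszula is living and takes 1/5.
Halina predeceased; the 1/5 allotted to Halina's branch passes to Halina's issue by representation.
The 1/5 is divided into 3 equal shares of 1/15 among Franciszka, Grzegorz, Waclaw.
Franciszka is living and takes 1/15.
Grzegorz is living and takes 1/15.
Waclaw is living and takes 1/15.
Oleg is living and takes 1/5.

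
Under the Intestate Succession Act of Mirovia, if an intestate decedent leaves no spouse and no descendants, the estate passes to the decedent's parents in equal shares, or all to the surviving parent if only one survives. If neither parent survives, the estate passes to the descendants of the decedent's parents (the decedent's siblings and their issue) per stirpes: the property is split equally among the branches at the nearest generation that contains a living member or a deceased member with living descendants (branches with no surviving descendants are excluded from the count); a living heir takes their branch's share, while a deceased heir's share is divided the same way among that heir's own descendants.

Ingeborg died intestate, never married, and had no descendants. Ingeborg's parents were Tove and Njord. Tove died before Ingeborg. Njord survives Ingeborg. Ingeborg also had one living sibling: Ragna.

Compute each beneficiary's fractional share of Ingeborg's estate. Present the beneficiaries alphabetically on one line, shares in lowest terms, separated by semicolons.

Only one parent, Njord, survives, so Njord takes the entire estate. The siblings take nothing because a surviving parent has priority.

Njord 1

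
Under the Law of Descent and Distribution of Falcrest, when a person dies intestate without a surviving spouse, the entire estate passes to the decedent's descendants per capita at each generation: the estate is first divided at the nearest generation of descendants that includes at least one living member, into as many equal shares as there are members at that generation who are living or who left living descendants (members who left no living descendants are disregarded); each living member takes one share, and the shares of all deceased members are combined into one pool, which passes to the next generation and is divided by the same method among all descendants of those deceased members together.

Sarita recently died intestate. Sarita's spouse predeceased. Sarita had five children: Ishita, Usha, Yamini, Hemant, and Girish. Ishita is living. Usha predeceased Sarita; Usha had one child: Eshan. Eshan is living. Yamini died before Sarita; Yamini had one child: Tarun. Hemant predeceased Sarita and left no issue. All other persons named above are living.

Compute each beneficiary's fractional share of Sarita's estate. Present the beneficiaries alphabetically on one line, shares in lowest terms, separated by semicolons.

Eshan 1/4; Girish 1/4; Ishita 1/4; Tarun 1/4

There is no surviving spouse, so the entire estate passes to Sarita's descendants per capita at each generation.
At generation 1 (Ishita, Usha, Yamini, Girish) there are 4 shares of (1)/4 = 1/4 each.
Living: Ishita and Girish — each takes 1/4.
Deceased: Usha and Yamini. Their combined 1/2 is pooled and carried to generation 2.
At generation 2 (Eshan, Tarun) there are 2 shares of (1/2)/2 = 1/4 each.
Living: Eshan and Tarun — each takes 1/4.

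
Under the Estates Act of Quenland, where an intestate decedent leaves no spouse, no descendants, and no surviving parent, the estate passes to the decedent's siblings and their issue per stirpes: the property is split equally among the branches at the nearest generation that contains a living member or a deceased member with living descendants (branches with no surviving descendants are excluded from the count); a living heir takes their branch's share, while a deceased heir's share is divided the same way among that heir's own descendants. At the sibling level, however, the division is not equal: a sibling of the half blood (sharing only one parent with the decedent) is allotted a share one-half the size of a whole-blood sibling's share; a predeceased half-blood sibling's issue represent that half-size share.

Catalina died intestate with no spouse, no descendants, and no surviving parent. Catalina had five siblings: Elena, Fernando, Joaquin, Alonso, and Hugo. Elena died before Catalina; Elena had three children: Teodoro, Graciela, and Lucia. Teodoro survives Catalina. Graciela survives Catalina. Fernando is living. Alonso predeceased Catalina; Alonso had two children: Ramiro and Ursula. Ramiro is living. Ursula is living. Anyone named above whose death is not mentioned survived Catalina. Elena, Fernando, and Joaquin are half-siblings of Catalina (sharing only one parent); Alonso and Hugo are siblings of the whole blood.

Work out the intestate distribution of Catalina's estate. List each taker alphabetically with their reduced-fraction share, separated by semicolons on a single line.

Fernando 1/7; Graciela 1/21; Hugo 2/7; Joaquin 1/7; Lucia 1/21; Ramiro 1/7; Teodoro 1/21; Ursula 1/7

No spouse, descendants, or parent survives, so the estate passes to Catalina's siblings per stirpes.
Half-blood siblings count for one-half the weight of whole-blood siblings at the initial division.
Dividing 1 in proportion to weights (total weight 7/2): Elena (weight 1/2) → 1/7; Fernando (weight 1/2) → 1/7; Joaquin (weight 1/2) → 1/7; Alonso (weight 1) → 2/7; Hugo (weight 1) → 2/7.
Elena predeceased; the 1/7 allotted to Elena's branch passes to Elena's issue by representation.
The 1/7 is divided into 3 equal shares of 1/21 among Teodoro, Graciela, Lucia.
Teodoro is living and takes 1/21.
Graciela is living and takes 1/21.
Lucia is living and takes 1/21.
Fernando is living and takes 1/7.
Joaquin is living and takes 1/7.
Alonso predeceased; the 2/7 allotted to Alonso's branch passes to Alonso's issue by representation.
The 2/7 is divided into 2 equal shares of 1/7 among Ramiro, Ursula.
Ramiro is living and takes 1/7.
Ursula is living and takes 1/7.
Hugo is living and takes 2/7.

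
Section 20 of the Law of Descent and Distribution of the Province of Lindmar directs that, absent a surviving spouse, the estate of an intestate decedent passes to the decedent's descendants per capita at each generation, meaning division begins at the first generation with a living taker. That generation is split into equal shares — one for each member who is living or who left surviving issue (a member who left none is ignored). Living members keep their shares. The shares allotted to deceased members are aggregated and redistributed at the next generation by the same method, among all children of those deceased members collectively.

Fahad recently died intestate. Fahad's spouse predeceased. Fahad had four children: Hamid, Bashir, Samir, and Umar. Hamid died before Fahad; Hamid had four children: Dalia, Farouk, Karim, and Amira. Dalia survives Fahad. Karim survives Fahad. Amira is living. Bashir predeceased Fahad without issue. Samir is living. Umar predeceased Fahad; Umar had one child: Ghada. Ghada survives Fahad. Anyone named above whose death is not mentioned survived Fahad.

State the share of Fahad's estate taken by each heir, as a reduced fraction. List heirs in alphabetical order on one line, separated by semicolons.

There is no surviving spouse, so the entire estate passes to Fahad's descendants per capita at each generation.
At generation 1 (Hamid, Samir, Umar) there are 3 shares of (1)/3 = 1/3 each.
Living: Samir — each takes 1/3.
Deceased: Hamid and Umar. Their combined 2/3 is pooled and carried to generation 2.
At generation 2 (Dalia, Farouk, Karim, Amira, Ghada) there are 5 shares of (2/3)/5 = 2/15 each.
Living: Dalia, Farouk, Karim, Amira, and Ghada — each takes 2/15.

Amira 2/15; Dalia 2/15; Farouk 2/15; Ghada 2/15; Karim 2/15; Samir 1/3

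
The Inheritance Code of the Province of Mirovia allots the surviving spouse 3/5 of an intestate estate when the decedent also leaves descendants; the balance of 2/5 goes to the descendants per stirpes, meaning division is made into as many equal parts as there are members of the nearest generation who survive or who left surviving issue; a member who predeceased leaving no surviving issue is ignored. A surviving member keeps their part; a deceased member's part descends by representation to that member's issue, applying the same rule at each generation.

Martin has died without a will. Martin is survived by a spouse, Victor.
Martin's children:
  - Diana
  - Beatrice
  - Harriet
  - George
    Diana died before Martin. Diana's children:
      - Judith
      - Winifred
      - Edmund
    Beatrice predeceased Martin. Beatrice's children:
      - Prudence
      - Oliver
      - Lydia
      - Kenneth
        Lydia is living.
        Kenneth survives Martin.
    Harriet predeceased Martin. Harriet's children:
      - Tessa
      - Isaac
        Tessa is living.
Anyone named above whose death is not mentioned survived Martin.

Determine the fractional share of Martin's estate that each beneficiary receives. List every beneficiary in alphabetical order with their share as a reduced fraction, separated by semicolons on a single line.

Edmund 1/30; George 1/10; Isaac 1/20; Judith 1/30; Kenneth 1/40; Lydia 1/40; Oliver 1/40; Prudence 1/40; Tessa 1/20; Victor 3/5; Winifred 1/30

Victor, as surviving spouse, takes 3/5.
The remaining 2/5 passes to Martin's descendants per stirpes.
The 2/5 is divided into 4 equal shares of 1/10 among Diana, Beatrice, Harriet, George.
Diana predeceased; the 1/10 allotted to Diana's branch passes to Diana's issue by representation.
The 1/10 is divided into 3 equal shares of 1/30 among Judith, Winifred, Edmund.
Judith is living and takes 1/30.
Winifred is living and takes 1/30.
Edmund is living and takes 1/30.
Beatrice predeceased; the 1/10 allotted to Beatrice's branch passes to Beatrice's issue by representation.
The 1/10 is divided into 4 equal shares of 1/40 among Prudence, Oliver, Lydia, Kenneth.
Prudence is living and takes 1/40.
Oliver is living and takes 1/40.
Lydia is living and takes 1/40.
Kenneth is living and takes 1/40.
Harriet predeceased; the 1/10 allotted to Harriet's branch passes to Harriet's issue by representation.
The 1/10 is divided into 2 equal shares of 1/20 among Tessa, Isaac.
Tessa is living and takes 1/20.
Isaac is living and takes 1/20.
George is living and takes 1/10.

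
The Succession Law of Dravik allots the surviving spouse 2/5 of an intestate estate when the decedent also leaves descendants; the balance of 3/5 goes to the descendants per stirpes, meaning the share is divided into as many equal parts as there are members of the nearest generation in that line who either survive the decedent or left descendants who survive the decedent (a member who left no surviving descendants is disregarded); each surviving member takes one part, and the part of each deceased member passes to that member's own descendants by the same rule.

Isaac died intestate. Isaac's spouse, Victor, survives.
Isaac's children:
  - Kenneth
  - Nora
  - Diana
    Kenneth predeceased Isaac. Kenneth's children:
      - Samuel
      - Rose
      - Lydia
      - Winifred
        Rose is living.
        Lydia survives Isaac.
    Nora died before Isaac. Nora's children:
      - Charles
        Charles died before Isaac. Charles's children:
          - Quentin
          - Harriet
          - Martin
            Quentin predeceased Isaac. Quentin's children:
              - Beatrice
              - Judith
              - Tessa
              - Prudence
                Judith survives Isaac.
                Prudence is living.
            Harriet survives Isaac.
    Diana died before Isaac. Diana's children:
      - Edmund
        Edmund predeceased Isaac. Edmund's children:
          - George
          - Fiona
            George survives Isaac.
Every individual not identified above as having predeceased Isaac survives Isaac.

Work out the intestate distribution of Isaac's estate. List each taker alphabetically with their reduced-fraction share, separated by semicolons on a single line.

Victor, as surviving spouse, takes 2/5.
The remaining 3/5 passes to Isaac's descendants per stirpes.
The 3/5 is divided into 3 equal shares of 1/5 among Kenneth, Nora, Diana.
Kenneth predeceased; the 1/5 allotted to Kenneth's branch passes to Kenneth's issue by representation.
The 1/5 is divided into 4 equal shares of 1/20 among Samuel, Rose, Lydia, Winifred.
Samuel is living and takes 1/20.
Rose is living and takes 1/20.
Lydia is living and takes 1/20.
Winifred is living and takes 1/20.
Nora predeceased; the 1/5 allotted to Nora's branch passes to Nora's issue by representation.
Charles's line is the sole branch at this level, so the full 1/5 passes to Charles's issue by representation.
The 1/5 is divided into 3 equal shares of 1/15 among Quentin, Harriet, Martin.
Quentin predeceased; the 1/15 allotted to Quentin's branch passes to Quentin's issue by representation.
The 1/15 is divided into 4 equal shares of 1/60 among Beatrice, Judith, Tessa, Prudence.
Beatrice is living and takes 1/60.
Judith is living and takes 1/60.
Tessa is living and takes 1/60.
Prudence is living and takes 1/60.
Harriet is living and takes 1/15.
Martin is living and takes 1/15.
Diana predeceased; the 1/5 allotted to Diana's branch passes to Diana's issue by representation.
Edmund's line is the sole branch at this level, so the full 1/5 passes to Edmund's issue by representation.
The 1/5 is divided into 2 equal shares of 1/10 among George, Fiona.
George is living and takes 1/10.
Fiona is living and takes 1/10.

Beatrice 1/60; Fiona 1/10; George 1/10; Harriet 1/15; Judith 1/60; Lydia 1/20; Martin 1/15; Prudence 1/60; Rose 1/20; Samuel 1/20; Tessa 1/60; Victor 2/5; Winifred 1/20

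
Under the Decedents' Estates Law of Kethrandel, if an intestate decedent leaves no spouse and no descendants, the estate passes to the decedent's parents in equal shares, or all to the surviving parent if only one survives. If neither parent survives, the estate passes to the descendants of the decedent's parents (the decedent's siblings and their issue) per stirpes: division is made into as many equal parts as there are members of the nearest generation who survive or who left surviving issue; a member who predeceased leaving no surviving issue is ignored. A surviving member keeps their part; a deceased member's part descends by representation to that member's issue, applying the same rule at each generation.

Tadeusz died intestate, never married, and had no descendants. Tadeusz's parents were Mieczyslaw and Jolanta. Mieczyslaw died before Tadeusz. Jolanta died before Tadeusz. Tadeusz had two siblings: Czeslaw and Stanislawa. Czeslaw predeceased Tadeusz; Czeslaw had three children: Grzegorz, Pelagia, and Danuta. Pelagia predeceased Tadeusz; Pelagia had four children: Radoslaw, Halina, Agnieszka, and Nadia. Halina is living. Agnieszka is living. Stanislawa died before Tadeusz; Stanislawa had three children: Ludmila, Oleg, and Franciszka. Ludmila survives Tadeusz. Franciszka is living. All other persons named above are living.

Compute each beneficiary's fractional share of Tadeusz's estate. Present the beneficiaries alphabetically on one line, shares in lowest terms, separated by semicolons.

Neither parent survives and there are no descendants, so the estate passes to Tadeusz's siblings and their issue per stirpes.
The estate is divided into 2 equal shares of 1/2 among Czeslaw, Stanislawa.
Czeslaw predeceased; the 1/2 allotted to Czeslaw's branch passes to Czeslaw's issue by representation.
The 1/2 is divided into 3 equal shares of 1/6 among Grzegorz, Pelagia, Danuta.
Grzegorz is living and takes 1/6.
Pelagia predeceased; the 1/6 allotted to Pelagia's branch passes to Pelagia's issue by representation.
The 1/6 is divided into 4 equal shares of 1/24 among Radoslaw, Halina, Agnieszka, Nadia.
Radoslaw is living and takes 1/24.
Halina is living and takes 1/24.
Agnieszka is living and takes 1/24.
Nadia is living and takes 1/24.
Danuta is living and takes 1/6.
Stanislawa predeceased; the 1/2 allotted to Stanislawa's branch passes to Stanislawa's issue by representation.
The 1/2 is divided into 3 equal shares of 1/6 among Ludmila, Oleg, Franciszka.
Ludmila is living and takes 1/6.
Oleg is living and takes 1/6.
Franciszka is living and takes 1/6.

Agnieszka 1/24; Danuta 1/6; Franciszka 1/6; Grzegorz 1/6; Halina 1/24; Ludmila 1/6; Nadia 1/24; Oleg 1/6; Radoslaw 1/24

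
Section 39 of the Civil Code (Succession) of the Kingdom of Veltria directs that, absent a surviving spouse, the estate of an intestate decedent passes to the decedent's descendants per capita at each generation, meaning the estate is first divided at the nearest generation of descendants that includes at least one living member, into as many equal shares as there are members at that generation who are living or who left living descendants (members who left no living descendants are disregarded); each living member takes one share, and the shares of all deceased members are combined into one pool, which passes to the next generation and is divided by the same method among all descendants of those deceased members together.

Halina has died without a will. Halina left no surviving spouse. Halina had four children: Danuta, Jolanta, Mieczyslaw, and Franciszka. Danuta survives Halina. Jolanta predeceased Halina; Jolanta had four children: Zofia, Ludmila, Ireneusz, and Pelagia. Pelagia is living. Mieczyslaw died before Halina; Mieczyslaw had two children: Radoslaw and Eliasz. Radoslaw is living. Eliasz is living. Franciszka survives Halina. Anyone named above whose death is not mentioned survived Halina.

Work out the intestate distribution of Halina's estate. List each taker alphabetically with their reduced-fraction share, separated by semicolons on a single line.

There is no surviving spouse, so the entire estate passes to Halina's descendants per capita at each generation.
At generation 1 (Danuta, Jolanta, Mieczyslaw, Franciszka) there are 4 shares of (1)/4 = 1/4 each.
Living: Danuta and Franciszka — each takes 1/4.
Deceased: Jolanta and Mieczyslaw. Their combined 1/2 is pooled and carried to generation 2.
At generation 2 (Zofia, Ludmila, Ireneusz, Pelagia, Radoslaw, Eliasz) there are 6 shares of (1/2)/6 = 1/12 each.
Living: Zofia, Ludmila, Ireneusz, Pelagia, Radoslaw, and Eliasz — each takes 1/12.

Danuta 1/4; Eliasz 1/12; Franciszka 1/4; Ireneusz 1/12; Ludmila 1/12; Pelagia 1/12; Radoslaw 1/12; Zofia 1/12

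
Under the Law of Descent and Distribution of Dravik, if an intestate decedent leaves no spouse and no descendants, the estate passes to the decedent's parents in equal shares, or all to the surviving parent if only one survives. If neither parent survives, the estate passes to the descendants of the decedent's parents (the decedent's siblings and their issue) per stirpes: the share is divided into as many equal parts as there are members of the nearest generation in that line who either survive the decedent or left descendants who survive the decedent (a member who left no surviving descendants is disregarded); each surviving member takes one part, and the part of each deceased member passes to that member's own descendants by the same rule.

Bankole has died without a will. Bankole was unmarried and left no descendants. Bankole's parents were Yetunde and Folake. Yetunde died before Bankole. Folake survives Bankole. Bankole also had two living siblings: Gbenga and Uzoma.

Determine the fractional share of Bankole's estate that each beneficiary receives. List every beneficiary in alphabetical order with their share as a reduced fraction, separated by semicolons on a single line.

Folake 1

Only one parent, Folake, survives, so Folake takes the entire estate. The siblings take nothing because a surviving parent has priority.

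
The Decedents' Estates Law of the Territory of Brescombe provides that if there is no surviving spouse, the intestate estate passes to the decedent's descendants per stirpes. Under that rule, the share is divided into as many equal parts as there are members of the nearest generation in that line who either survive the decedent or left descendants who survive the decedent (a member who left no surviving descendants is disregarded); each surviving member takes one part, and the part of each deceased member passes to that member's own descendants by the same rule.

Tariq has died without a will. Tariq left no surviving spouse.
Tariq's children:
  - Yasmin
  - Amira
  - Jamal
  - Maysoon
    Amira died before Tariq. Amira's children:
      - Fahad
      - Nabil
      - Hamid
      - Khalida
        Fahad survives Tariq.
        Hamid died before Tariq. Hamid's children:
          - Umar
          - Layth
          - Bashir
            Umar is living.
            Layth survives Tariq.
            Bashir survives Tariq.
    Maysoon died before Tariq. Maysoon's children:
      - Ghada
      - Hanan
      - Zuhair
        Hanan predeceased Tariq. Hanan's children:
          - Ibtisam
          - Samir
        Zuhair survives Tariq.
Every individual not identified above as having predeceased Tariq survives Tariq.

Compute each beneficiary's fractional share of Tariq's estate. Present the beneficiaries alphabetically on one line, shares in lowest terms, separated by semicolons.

Bashir 1/48; Fahad 1/16; Ghada 1/12; Ibtisam 1/24; Jamal 1/4; Khalida 1/16; Layth 1/48; Nabil 1/16; Samir 1/24; Umar 1/48; Yasmin 1/4; Zuhair 1/12

There is no surviving spouse, so the entire estate passes to Tariq's descendants per stirpes.
The estate is divided into 4 equal shares of 1/4 among Yasmin, Amira, Jamal, Maysoon.
Yasmin is living and takes 1/4.
Amira predeceased; the 1/4 allotted to Amira's branch passes to Amira's issue by representation.
The 1/4 is divided into 4 equal shares of 1/16 among Fahad, Nabil, Hamid, Khalida.
Fahad is living and takes 1/16.
Nabil is living and takes 1/16.
Hamid predeceased; the 1/16 allotted to Hamid's branch passes to Hamid's issue by representation.
The 1/16 is divided into 3 equal shares of 1/48 among Umar, Layth, Bashir.
Umar is living and takes 1/48.
Layth is living and takes 1/48.
Bashir is living and takes 1/48.
Khalida is living and takes 1/16.
Jamal is living and takes 1/4.
Maysoon predeceased; the 1/4 allotted to Maysoon's branch passes to Maysoon's issue by representation.
The 1/4 is divided into 3 equal shares of 1/12 among Ghada, Hanan, Zuhair.
Ghada is living and takes 1/12.
Hanan predeceased; the 1/12 allotted to Hanan's branch passes to Hanan's issue by representation.
The 1/12 is divided into 2 equal shares of 1/24 among Ibtisam, Samir.
Ibtisam is living and takes 1/24.
Samir is living and takes 1/24.
Zuhair is living and takes 1/12.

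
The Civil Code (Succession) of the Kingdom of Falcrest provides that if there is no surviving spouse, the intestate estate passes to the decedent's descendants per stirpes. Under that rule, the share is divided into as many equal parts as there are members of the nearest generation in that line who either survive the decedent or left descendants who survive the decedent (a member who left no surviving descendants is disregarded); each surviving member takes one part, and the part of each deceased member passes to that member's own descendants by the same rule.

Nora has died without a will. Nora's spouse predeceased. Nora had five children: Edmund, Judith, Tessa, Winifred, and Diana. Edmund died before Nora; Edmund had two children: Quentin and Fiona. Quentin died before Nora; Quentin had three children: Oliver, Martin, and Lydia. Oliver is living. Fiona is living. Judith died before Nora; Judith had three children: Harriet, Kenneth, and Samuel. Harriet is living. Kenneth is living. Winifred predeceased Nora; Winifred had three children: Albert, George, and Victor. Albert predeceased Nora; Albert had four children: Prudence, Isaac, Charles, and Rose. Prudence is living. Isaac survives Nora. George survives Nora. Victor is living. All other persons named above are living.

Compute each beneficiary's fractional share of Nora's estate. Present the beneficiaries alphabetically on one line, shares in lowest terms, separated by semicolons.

Charles 1/60; Diana 1/5; Fiona 1/10; George 1/15; Harriet 1/15; Isaac 1/60; Kenneth 1/15; Lydia 1/30; Martin 1/30; Oliver 1/30; Prudence 1/60; Rose 1/60; Samuel 1/15; Tessa 1/5; Victor 1/15

There is no surviving spouse, so the entire estate passes to Nora's descendants per stirpes.
The estate is divided into 5 equal shares of 1/5 among Edmund, Judith, Tessa, Winifred, Diana.
Edmund predeceased; the 1/5 allotted to Edmund's branch passes to Edmund's issue by representation.
The 1/5 is divided into 2 equal shares of 1/10 among Quentin, Fiona.
Quentin predeceased; the 1/10 allotted to Quentin's branch passes to Quentin's issue by representation.
The 1/10 is divided into 3 equal shares of 1/30 among Oliver, Martin, Lydia.
Oliver is living and takes 1/30.
Martin is living and takes 1/30.
Lydia is living and takes 1/30.
Fiona is living and takes 1/10.
Judith predeceased; the 1/5 allotted to Judith's branch passes to Judith's issue by representation.
The 1/5 is divided into 3 equal shares of 1/15 among Harriet, Kenneth, Samuel.
Harriet is living and takes 1/15.
Kenneth is living and takes 1/15.
Samuel is living and takes 1/15.
Tessa is living and takes 1/5.
Winifred predeceased; the 1/5 allotted to Winifred's branch passes to Winifred's issue by representation.
The 1/5 is divided into 3 equal shares of 1/15 among Albert, George, Victor.
Albert predeceased; the 1/15 allotted to Albert's branch passes to Albert's issue by representation.
The 1/15 is divided into 4 equal shares of 1/60 among Prudence, Isaac, Charles, Rose.
Prudence is living and takes 1/60.
Isaac is living and takes 1/60.
Charles is living and takes 1/60.
Rose is living and takes 1/60.
George is living and takes 1/15.
Victor is living and takes 1/15.
Diana is living and takes 1/5.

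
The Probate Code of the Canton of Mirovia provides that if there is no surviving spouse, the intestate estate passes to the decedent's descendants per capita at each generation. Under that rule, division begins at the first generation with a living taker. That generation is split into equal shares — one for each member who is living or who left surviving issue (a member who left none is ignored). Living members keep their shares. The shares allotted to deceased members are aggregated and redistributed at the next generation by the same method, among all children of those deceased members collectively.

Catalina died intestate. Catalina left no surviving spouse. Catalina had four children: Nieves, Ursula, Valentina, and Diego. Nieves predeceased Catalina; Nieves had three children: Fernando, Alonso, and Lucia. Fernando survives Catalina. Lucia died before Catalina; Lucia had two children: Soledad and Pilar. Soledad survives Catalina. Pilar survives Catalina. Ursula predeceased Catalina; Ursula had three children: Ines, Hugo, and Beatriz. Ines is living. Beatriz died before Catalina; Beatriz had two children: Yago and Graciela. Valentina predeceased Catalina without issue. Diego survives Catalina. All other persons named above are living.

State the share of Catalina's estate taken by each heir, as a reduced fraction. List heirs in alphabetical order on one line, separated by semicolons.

Alonso 1/9; Diego 1/3; Fernando 1/9; Graciela 1/18; Hugo 1/9; Ines 1/9; Pilar 1/18; Soledad 1/18; Yago 1/18

There is no surviving spouse, so the entire estate passes to Catalina's descendants per capita at each generation.
At generation 1 (Nieves, Ursula, Diego) there are 3 shares of (1)/3 = 1/3 each.
Living: Diego — each takes 1/3.
Deceased: Nieves and Ursula. Their combined 2/3 is pooled and carried to generation 2.
At generation 2 (Fernando, Alonso, Lucia, Ines, Hugo, Beatriz) there are 6 shares of (2/3)/6 = 1/9 each.
Living: Fernando, Alonso, Ines, and Hugo — each takes 1/9.
Deceased: Lucia and Beatriz. Their combined 2/9 is pooled and carried to generation 3.
At generation 3 (Soledad, Pilar, Yago, Graciela) there are 4 shares of (2/9)/4 = 1/18 each.
Living: Soledad, Pilar, Yago, and Graciela — each takes 1/18.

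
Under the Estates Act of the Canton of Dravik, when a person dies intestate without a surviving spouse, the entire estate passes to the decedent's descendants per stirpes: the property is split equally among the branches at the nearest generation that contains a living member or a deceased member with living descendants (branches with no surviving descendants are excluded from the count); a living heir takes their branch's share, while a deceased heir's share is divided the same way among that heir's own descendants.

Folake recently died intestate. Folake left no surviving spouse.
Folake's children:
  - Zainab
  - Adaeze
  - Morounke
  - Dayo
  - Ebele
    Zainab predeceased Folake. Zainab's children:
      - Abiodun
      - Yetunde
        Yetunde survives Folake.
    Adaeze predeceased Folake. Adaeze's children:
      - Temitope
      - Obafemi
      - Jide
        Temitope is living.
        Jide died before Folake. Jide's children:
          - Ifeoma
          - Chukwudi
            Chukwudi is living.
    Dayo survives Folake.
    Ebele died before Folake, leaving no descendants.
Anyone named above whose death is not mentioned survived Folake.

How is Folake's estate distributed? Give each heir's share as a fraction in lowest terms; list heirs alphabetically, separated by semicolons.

There is no surviving spouse, so the entire estate passes to Folake's descendants per stirpes.
Ebele left no surviving issue, so that branch lapses and is disregarded.
The estate is divided into 4 equal shares of 1/4 among Zainab, Adaeze, Morounke, Dayo.
Zainab predeceased; the 1/4 allotted to Zainab's branch passes to Zainab's issue by representation.
The 1/4 is divided into 2 equal shares of 1/8 among Abiodun, Yetunde.
Abiodun is living and takes 1/8.
Yetunde is living and takes 1/8.
Adaeze predeceased; the 1/4 allotted to Adaeze's branch passes to Adaeze's issue by representation.
The 1/4 is divided into 3 equal shares of 1/12 among Temitope, Obafemi, Jide.
Temitope is living and takes 1/12.
Obafemi is living and takes 1/12.
Jide predeceased; the 1/12 allotted to Jide's branch passes to Jide's issue by representation.
The 1/12 is divided into 2 equal shares of 1/24 among Ifeoma, Chukwudi.
Ifeoma is living and takes 1/24.
Chukwudi is living and takes 1/24.
Morounke is living and takes 1/4.
Dayo is living and takes 1/4.

Abiodun 1/8; Chukwudi 1/24; Dayo 1/4; Ifeoma 1/24; Morounke 1/4; Obafemi 1/12; Temitope 1/12; Yetunde 1/8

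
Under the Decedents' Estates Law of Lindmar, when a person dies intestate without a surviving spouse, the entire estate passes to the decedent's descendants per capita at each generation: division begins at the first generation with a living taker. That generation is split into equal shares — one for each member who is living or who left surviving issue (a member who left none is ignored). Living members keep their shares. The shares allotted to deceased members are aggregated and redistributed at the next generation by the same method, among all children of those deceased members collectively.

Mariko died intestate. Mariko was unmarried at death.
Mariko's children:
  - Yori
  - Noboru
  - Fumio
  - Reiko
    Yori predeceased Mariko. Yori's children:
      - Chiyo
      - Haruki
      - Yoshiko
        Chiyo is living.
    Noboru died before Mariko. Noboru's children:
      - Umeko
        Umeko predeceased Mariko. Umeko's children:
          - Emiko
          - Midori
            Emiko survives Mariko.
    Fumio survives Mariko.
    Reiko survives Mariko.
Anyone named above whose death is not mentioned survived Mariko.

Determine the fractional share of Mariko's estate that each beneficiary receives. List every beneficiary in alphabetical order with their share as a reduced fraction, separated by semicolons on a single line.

There is no surviving spouse, so the entire estate passes to Mariko's descendants per capita at each generation.
At generation 1 (Yori, Noboru, Fumio, Reiko) there are 4 shares of (1)/4 = 1/4 each.
Living: Fumio and Reiko — each takes 1/4.
Deceased: Yori and Noboru. Their combined 1/2 is pooled and carried to generation 2.
At generation 2 (Chiyo, Haruki, Yoshiko, Umeko) there are 4 shares of (1/2)/4 = 1/8 each.
Living: Chiyo, Haruki, and Yoshiko — each takes 1/8.
Deceased: Umeko. That 1/8 share is carried to generation 3.
At generation 3 (Emiko, Midori) there are 2 shares of (1/8)/2 = 1/16 each.
Living: Emiko and Midori — each takes 1/16.

Chiyo 1/8; Emiko 1/16; Fumio 1/4; Haruki 1/8; Midori 1/16; Reiko 1/4; Yoshiko 1/8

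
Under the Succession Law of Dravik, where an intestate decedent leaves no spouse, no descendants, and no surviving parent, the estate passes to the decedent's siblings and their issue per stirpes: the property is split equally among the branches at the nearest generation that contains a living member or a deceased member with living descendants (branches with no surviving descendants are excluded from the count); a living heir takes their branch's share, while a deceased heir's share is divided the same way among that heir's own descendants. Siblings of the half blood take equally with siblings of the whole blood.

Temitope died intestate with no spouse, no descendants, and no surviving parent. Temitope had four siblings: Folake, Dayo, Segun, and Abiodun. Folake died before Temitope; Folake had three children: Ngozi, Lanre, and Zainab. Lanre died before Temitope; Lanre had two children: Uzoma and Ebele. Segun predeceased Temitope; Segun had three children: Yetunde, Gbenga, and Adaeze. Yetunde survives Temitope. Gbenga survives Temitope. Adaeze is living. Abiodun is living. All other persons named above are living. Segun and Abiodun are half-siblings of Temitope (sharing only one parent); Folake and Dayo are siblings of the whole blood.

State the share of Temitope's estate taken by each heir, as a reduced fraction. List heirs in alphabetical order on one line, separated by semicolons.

Abiodun 1/4; Adaeze 1/12; Dayo 1/4; Ebele 1/24; Gbenga 1/12; Ngozi 1/12; Uzoma 1/24; Yetunde 1/12; Zainab 1/12

No spouse, descendants, or parent survives, so the estate passes to Temitope's siblings per stirpes.
Half-blood and whole-blood siblings take equally under the stated rule.
The estate is divided into 4 equal shares of 1/4 among Folake, Dayo, Segun, Abiodun.
Folake predeceased; the 1/4 allotted to Folake's branch passes to Folake's issue by representation.
The 1/4 is divided into 3 equal shares of 1/12 among Ngozi, Lanre, Zainab.
Ngozi is living and takes 1/12.
Lanre predeceased; the 1/12 allotted to Lanre's branch passes to Lanre's issue by representation.
The 1/12 is divided into 2 equal shares of 1/24 among Uzoma, Ebele.
Uzoma is living and takes 1/24.
Ebele is living and takes 1/24.
Zainab is living and takes 1/12.
Dayo is living and takes 1/4.
Segun predeceased; the 1/4 allotted to Segun's branch passes to Segun's issue by representation.
The 1/4 is divided into 3 equal shares of 1/12 among Yetunde, Gbenga, Adaeze.
Yetunde is living and takes 1/12.
Gbenga is living and takes 1/12.
Adaeze is living and takes 1/12.
Abiodun is living and takes 1/4.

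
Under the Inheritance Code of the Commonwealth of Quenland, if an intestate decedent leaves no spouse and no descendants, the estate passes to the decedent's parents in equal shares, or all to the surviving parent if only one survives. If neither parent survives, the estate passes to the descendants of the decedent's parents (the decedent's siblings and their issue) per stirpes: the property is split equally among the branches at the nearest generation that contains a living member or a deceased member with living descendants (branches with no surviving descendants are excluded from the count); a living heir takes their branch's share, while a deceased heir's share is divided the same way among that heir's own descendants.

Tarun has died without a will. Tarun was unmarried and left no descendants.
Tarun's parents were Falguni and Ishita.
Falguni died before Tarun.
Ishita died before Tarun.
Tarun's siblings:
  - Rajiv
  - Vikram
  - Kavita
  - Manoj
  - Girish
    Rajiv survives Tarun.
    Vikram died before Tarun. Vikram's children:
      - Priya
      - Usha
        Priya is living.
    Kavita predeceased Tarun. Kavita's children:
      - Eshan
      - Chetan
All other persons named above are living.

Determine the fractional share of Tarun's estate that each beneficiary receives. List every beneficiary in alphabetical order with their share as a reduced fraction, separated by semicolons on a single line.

Chetan 1/10; Eshan 1/10; Girish 1/5; Manoj 1/5; Priya 1/10; Rajiv 1/5; Usha 1/10

Neither parent survives and there are no descendants, so the estate passes to Tarun's siblings and their issue per stirpes.
The estate is divided into 5 equal shares of 1/5 among Rajiv, Vikram, Kavita, Manoj, Girish.
Rajiv is living and takes 1/5.
Vikram predeceased; the 1/5 allotted to Vikram's branch passes to Vikram's issue by representation.
The 1/5 is divided into 2 equal shares of 1/10 among Priya, Usha.
Priya is living and takes 1/10.
Usha is living and takes 1/10.
Kavita predeceased; the 1/5 allotted to Kavita's branch passes to Kavita's issue by representation.
The 1/5 is divided into 2 equal shares of 1/10 among Eshan, Chetan.
Eshan is living and takes 1/10.
Chetan is living and takes 1/10.
Manoj is living and takes 1/5.
Girish is living and takes 1/5.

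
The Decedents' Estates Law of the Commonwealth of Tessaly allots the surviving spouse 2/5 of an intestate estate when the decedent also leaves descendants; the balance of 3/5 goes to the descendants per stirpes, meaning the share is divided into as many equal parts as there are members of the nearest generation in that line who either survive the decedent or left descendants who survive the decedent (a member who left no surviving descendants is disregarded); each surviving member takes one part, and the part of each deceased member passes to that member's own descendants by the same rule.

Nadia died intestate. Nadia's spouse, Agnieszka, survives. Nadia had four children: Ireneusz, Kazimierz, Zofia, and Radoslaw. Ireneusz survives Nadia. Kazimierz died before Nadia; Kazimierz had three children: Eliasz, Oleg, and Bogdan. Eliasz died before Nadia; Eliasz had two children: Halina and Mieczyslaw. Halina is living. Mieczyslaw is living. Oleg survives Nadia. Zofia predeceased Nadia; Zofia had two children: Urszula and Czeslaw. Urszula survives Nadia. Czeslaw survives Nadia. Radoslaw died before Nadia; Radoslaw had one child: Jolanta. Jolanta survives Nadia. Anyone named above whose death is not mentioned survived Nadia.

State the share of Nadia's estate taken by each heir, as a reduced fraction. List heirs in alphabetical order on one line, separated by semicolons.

Agnieszka 2/5; Bogdan 1/20; Czeslaw 3/40; Halina 1/40; Ireneusz 3/20; Jolanta 3/20; Mieczyslaw 1/40; Oleg 1/20; Urszula 3/40

Agnieszka, as surviving spouse, takes 2/5.
The remaining 3/5 passes to Nadia's descendants per stirpes.
The 3/5 is divided into 4 equal shares of 3/20 among Ireneusz, Kazimierz, Zofia, Radoslaw.
Ireneusz is living and takes 3/20.
Kazimierz predeceased; the 3/20 allotted to Kazimierz's branch passes to Kazimierz's issue by representation.
The 3/20 is divided into 3 equal shares of 1/20 among Eliasz, Oleg, Bogdan.
Eliasz predeceased; the 1/20 allotted to Eliasz's branch passes to Eliasz's issue by representation.
The 1/20 is divided into 2 equal shares of 1/40 among Halina, Mieczyslaw.
Halina is living and takes 1/40.
Mieczyslaw is living and takes 1/40.
Oleg is living and takes 1/20.
Bogdan is living and takes 1/20.
Zofia predeceased; the 3/20 allotted to Zofia's branch passes to Zofia's issue by representation.
The 3/20 is divided into 2 equal shares of 3/40 among Urszula, Czeslaw.
Urszula is living and takes 3/40.
Czeslaw is living and takes 3/40.
Radoslaw predeceased; the 3/20 allotted to Radoslaw's branch passes to Radoslaw's issue by representation.
Jolanta is the sole taker at this level and receives the full 3/20.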